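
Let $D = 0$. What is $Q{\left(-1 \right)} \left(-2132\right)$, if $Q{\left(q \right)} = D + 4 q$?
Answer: $8528$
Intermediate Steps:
$Q{\left(q \right)} = 4 q$ ($Q{\left(q \right)} = 0 + 4 q = 4 q$)
$Q{\left(-1 \right)} \left(-2132\right) = 4 \left(-1\right) \left(-2132\right) = \left(-4\right) \left(-2132\right) = 8528$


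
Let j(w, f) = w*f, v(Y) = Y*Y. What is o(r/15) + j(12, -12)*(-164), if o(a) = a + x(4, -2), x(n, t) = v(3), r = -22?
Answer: 354353/15 ≈ 23624.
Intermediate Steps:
v(Y) = Y**2
x(n, t) = 9 (x(n, t) = 3**2 = 9)
j(w, f) = f*w
o(a) = 9 + a (o(a) = a + 9 = 9 + a)
o(r/15) + j(12, -12)*(-164) = (9 - 22/15) - 12*12*(-164) = (9 - 22*1/15) - 144*(-164) = (9 - 22/15) + 23616 = 113/15 + 23616 = 354353/15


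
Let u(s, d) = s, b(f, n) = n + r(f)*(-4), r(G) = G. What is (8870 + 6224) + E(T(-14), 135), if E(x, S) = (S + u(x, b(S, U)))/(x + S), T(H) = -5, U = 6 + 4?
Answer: 15095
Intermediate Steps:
U = 10
b(f, n) = n - 4*f (b(f, n) = n + f*(-4) = n - 4*f)
E(x, S) = 1 (E(x, S) = (S + x)/(x + S) = (S + x)/(S + x) = 1)
(8870 + 6224) + E(T(-14), 135) = (8870 + 6224) + 1 = 15094 + 1 = 15095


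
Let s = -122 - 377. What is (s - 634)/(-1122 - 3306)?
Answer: 1133/4428 ≈ 0.25587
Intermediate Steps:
s = -499
(s - 634)/(-1122 - 3306) = (-499 - 634)/(-1122 - 3306) = -1133/(-4428) = -1133*(-1/4428) = 1133/4428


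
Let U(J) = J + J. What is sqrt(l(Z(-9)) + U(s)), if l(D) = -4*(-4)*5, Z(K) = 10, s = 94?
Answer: 2*sqrt(67) ≈ 16.371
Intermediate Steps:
U(J) = 2*J
l(D) = 80 (l(D) = 16*5 = 80)
sqrt(l(Z(-9)) + U(s)) = sqrt(80 + 2*94) = sqrt(80 + 188) = sqrt(268) = 2*sqrt(67)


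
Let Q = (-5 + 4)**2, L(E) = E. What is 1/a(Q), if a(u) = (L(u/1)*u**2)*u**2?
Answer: 1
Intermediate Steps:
Q = 1 (Q = (-1)**2 = 1)
a(u) = u**5 (a(u) = ((u/1)*u**2)*u**2 = ((u*1)*u**2)*u**2 = (u*u**2)*u**2 = u**3*u**2 = u**5)
1/a(Q) = 1/(1**5) = 1/1 = 1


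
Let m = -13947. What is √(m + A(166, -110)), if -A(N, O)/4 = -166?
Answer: I*√13283 ≈ 115.25*I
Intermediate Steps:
A(N, O) = 664 (A(N, O) = -4*(-166) = 664)
√(m + A(166, -110)) = √(-13947 + 664) = √(-13283) = I*√13283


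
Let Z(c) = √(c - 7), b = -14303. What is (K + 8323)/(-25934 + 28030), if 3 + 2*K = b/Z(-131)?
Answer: 16643/4192 + 14303*I*√138/578496 ≈ 3.9702 + 0.29045*I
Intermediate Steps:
Z(c) = √(-7 + c)
K = -3/2 + 14303*I*√138/276 (K = -3/2 + (-14303/√(-7 - 131))/2 = -3/2 + (-14303*(-I*√138/138))/2 = -3/2 + (-(-14303)*I*√138/138)/2 = -3/2 + (14303*I*√138/138)/2 = -3/2 + 14303*I*√138/276 ≈ -1.5 + 608.78*I)
(K + 8323)/(-25934 + 28030) = ((-3/2 + 14303*I*√138/276) + 8323)/(-25934 + 28030) = (16643/2 + 14303*I*√138/276)/2096 = (16643/2 + 14303*I*√138/276)*(1/2096) = 16643/4192 + 14303*I*√138/578496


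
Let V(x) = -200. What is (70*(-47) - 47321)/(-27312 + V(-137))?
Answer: 50611/27512 ≈ 1.8396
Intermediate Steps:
(70*(-47) - 47321)/(-27312 + V(-137)) = (70*(-47) - 47321)/(-27312 - 200) = (-3290 - 47321)/(-27512) = -50611*(-1/27512) = 50611/27512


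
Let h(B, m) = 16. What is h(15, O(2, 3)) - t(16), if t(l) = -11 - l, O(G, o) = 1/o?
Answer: 43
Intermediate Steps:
h(15, O(2, 3)) - t(16) = 16 - (-11 - 1*16) = 16 - (-11 - 16) = 16 - 1*(-27) = 16 + 27 = 43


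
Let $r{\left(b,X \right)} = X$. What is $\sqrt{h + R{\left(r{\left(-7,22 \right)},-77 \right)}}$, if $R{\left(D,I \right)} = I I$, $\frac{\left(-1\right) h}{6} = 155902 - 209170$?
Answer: $\sqrt{325537} \approx 570.56$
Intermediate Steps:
$h = 319608$ ($h = - 6 \left(155902 - 209170\right) = \left(-6\right) \left(-53268\right) = 319608$)
$R{\left(D,I \right)} = I^{2}$
$\sqrt{h + R{\left(r{\left(-7,22 \right)},-77 \right)}} = \sqrt{319608 + \left(-77\right)^{2}} = \sqrt{319608 + 5929} = \sqrt{325537}$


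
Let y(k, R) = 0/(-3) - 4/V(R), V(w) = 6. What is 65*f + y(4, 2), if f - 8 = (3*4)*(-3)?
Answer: -5462/3 ≈ -1820.7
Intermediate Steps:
f = -28 (f = 8 + (3*4)*(-3) = 8 + 12*(-3) = 8 - 36 = -28)
y(k, R) = -2/3 (y(k, R) = 0/(-3) - 4/6 = 0*(-1/3) - 4*1/6 = 0 - 2/3 = -2/3)
65*f + y(4, 2) = 65*(-28) - 2/3 = -1820 - 2/3 = -5462/3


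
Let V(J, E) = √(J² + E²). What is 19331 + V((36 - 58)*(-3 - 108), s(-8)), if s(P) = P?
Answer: 19331 + 2*√1490857 ≈ 21773.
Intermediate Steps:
V(J, E) = √(E² + J²)
19331 + V((36 - 58)*(-3 - 108), s(-8)) = 19331 + √((-8)² + ((36 - 58)*(-3 - 108))²) = 19331 + √(64 + (-22*(-111))²) = 19331 + √(64 + 2442²) = 19331 + √(64 + 5963364) = 19331 + √5963428 = 19331 + 2*√1490857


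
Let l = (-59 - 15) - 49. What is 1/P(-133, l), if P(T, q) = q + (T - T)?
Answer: -1/123 ≈ -0.0081301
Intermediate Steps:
l = -123 (l = -74 - 49 = -123)
P(T, q) = q (P(T, q) = q + 0 = q)
1/P(-133, l) = 1/(-123) = -1/123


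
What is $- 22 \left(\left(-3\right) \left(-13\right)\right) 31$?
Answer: $-26598$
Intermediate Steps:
$- 22 \left(\left(-3\right) \left(-13\right)\right) 31 = \left(-22\right) 39 \cdot 31 = \left(-858\right) 31 = -26598$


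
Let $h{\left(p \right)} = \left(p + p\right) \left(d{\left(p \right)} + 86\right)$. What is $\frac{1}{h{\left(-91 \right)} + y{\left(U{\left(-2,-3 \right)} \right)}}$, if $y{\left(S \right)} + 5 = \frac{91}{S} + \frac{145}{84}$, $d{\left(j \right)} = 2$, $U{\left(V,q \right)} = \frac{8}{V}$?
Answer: $- \frac{42}{673765} \approx -6.2336 \cdot 10^{-5}$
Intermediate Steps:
$y{\left(S \right)} = - \frac{275}{84} + \frac{91}{S}$ ($y{\left(S \right)} = -5 + \left(\frac{91}{S} + \frac{145}{84}\right) = -5 + \left(\frac{145}{84} + \frac{91}{S}\right) = - \frac{275}{84} + \frac{91}{S}$)
$h{\left(p \right)} = 176 p$ ($h{\left(p \right)} = \left(p + p\right) \left(2 + 86\right) = 2 p 88 = 176 p$)
$\frac{1}{h{\left(-91 \right)} + y{\left(U{\left(-2,-3 \right)} \right)}} = \frac{1}{176 \left(-91\right) + \left(- \frac{275}{84} + \frac{91}{8 \frac{1}{-2}}\right)} = \frac{1}{-16016 + \left(- \frac{275}{84} + \frac{91}{8 \left(- \frac{1}{2}\right)}\right)} = \frac{1}{-16016 + \left(- \frac{275}{84} + \frac{91}{-4}\right)} = \frac{1}{-16016 + \left(- \frac{275}{84} + 91 \left(- \frac{1}{4}\right)\right)} = \frac{1}{-16016 - \frac{1093}{42}} = \frac{1}{- \frac{673765}{42}} = - \frac{42}{673765}$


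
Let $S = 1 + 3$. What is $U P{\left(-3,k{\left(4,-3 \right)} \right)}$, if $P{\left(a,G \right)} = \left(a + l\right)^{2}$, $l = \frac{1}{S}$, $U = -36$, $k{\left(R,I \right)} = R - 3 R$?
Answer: $- \frac{1089}{4} \approx -272.25$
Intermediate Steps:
$k{\left(R,I \right)} = - 2 R$
$S = 4$
$l = \frac{1}{4} \approx 0.25$
$P{\left(a,G \right)} = \left(\frac{1}{4} + a\right)^{2}$ ($P{\left(a,G \right)} = \left(a + \frac{1}{4}\right)^{2} = \left(\frac{1}{4} + a\right)^{2}$)
$U P{\left(-3,k{\left(4,-3 \right)} \right)} = - 36 \frac{\left(1 + 4 \left(-3\right)\right)^{2}}{16} = - 36 \frac{\left(1 - 12\right)^{2}}{16} = - 36 \frac{\left(-11\right)^{2}}{16} = - 36 \cdot \frac{1}{16} \cdot 121 = \left(-36\right) \frac{121}{16} = - \frac{1089}{4}$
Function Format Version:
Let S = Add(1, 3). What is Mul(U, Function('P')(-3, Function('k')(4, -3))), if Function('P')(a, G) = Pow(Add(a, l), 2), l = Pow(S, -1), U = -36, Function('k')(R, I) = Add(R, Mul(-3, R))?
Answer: Rational(-1089, 4) ≈ -272.25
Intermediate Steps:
Function('k')(R, I) = Mul(-2, R)
S = 4
l = Rational(1, 4) (l = Pow(4, -1) = Rational(1, 4) ≈ 0.25000)
Function('P')(a, G) = Pow(Add(Rational(1, 4), a), 2) (Function('P')(a, G) = Pow(Add(a, Rational(1, 4)), 2) = Pow(Add(Rational(1, 4), a), 2))
Mul(U, Function('P')(-3, Function('k')(4, -3))) = Mul(-36, Mul(Rational(1, 16), Pow(Add(1, Mul(4, -3)), 2))) = Mul(-36, Mul(Rational(1, 16), Pow(Add(1, -12), 2))) = Mul(-36, Mul(Rational(1, 16), Pow(-11, 2))) = Mul(-36, Mul(Rational(1, 16), 121)) = Mul(-36, Rational(121, 16)) = Rational(-1089, 4)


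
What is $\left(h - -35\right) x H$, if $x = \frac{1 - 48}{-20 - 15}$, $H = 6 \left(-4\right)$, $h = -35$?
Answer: $0$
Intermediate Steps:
$H = -24$
$x = \frac{47}{35}$ ($x = - \frac{47}{-35} = \left(-47\right) \left(- \frac{1}{35}\right) = \frac{47}{35} \approx 1.3429$)
$\left(h - -35\right) x H = \left(-35 - -35\right) \frac{47}{35} \left(-24\right) = \left(-35 + 35\right) \frac{47}{35} \left(-24\right) = 0 \cdot \frac{47}{35} \left(-24\right) = 0 \left(-24\right) = 0$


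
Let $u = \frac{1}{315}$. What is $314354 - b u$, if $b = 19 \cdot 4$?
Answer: $\frac{99021434}{315} \approx 3.1435 \cdot 10^{5}$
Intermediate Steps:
$u = \frac{1}{315} \approx 0.0031746$
$b = 76$
$314354 - b u = 314354 - 76 \cdot \frac{1}{315} = 314354 - \frac{76}{315} = \frac{99021434}{315}$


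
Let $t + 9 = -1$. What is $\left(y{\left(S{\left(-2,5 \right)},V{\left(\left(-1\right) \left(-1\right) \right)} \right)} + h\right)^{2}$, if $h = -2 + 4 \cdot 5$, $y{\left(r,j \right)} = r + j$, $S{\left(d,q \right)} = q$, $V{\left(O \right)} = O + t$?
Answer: $196$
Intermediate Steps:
$t = -10$ ($t = -9 - 1 = -10$)
$V{\left(O \right)} = -10 + O$ ($V{\left(O \right)} = O - 10 = -10 + O$)
$y{\left(r,j \right)} = j + r$
$h = 18$ ($h = -2 + 20 = 18$)
$\left(y{\left(S{\left(-2,5 \right)},V{\left(\left(-1\right) \left(-1\right) \right)} \right)} + h\right)^{2} = \left(\left(\left(-10 - -1\right) + 5\right) + 18\right)^{2} = \left(\left(\left(-10 + 1\right) + 5\right) + 18\right)^{2} = \left(\left(-9 + 5\right) + 18\right)^{2} = \left(-4 + 18\right)^{2} = 14^{2} = 196$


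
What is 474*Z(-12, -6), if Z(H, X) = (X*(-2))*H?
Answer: -68256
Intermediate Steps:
Z(H, X) = -2*H*X (Z(H, X) = (-2*X)*H = -2*H*X)
474*Z(-12, -6) = 474*(-2*(-12)*(-6)) = 474*(-144) = -68256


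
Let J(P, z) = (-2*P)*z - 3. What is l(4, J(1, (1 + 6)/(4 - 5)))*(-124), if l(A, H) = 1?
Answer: -124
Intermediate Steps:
J(P, z) = -3 - 2*P*z (J(P, z) = -2*P*z - 3 = -3 - 2*P*z)
l(4, J(1, (1 + 6)/(4 - 5)))*(-124) = 1*(-124) = -124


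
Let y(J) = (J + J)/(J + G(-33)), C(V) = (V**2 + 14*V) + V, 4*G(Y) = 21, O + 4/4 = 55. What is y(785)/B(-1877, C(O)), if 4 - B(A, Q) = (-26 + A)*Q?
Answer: 3140/11206664851 ≈ 2.8019e-7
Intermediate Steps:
O = 54 (O = -1 + 55 = 54)
G(Y) = 21/4 (G(Y) = (1/4)*21 = 21/4)
C(V) = V**2 + 15*V
y(J) = 2*J/(21/4 + J) (y(J) = (J + J)/(J + 21/4) = (2*J)/(21/4 + J) = 2*J/(21/4 + J))
B(A, Q) = 4 - Q*(-26 + A) (B(A, Q) = 4 - (-26 + A)*Q = 4 - Q*(-26 + A))
y(785)/B(-1877, C(O)) = (8*785/(21 + 4*785))/(4 + 26*(54*(15 + 54)) - 1*(-1877)*54*(15 + 54)) = (8*785/(21 + 3140))/(4 + 26*(54*69) - 1*(-1877)*54*69) = (8*785/3161)/(4 + 26*3726 - 1*(-1877)*3726) = (8*785*(1/3161))/(4 + 96876 + 6993702) = (6280/3161)/7090582 = (6280/3161)*(1/7090582) = 3140/11206664851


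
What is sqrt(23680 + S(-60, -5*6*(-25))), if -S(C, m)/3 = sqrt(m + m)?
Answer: sqrt(23680 - 30*sqrt(15)) ≈ 153.51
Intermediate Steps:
S(C, m) = -3*sqrt(2)*sqrt(m) (S(C, m) = -3*sqrt(m + m) = -3*sqrt(2)*sqrt(m))
sqrt(23680 + S(-60, -5*6*(-25))) = sqrt(23680 - 3*sqrt(2)*sqrt(-5*6*(-25))) = sqrt(23680 - 3*sqrt(2)*sqrt(-30*(-25))) = sqrt(23680 - 3*sqrt(2)*sqrt(750)) = sqrt(23680 - 3*sqrt(2)*5*sqrt(30)) = sqrt(23680 - 30*sqrt(15))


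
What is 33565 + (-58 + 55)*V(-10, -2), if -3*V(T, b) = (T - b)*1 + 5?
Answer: 33562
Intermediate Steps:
V(T, b) = -5/3 - T/3 + b/3 (V(T, b) = -((T - b)*1 + 5)/3 = -((T - b) + 5)/3 = -(5 + T - b)/3 = -5/3 - T/3 + b/3)
33565 + (-58 + 55)*V(-10, -2) = 33565 + (-58 + 55)*(-5/3 - ⅓*(-10) + (⅓)*(-2)) = 33565 - 3*(-5/3 + 10/3 - ⅔) = 33565 - 3*1 = 33565 - 3 = 33562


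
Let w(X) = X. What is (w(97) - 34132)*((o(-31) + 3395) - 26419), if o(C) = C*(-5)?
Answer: 778346415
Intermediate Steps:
o(C) = -5*C
(w(97) - 34132)*((o(-31) + 3395) - 26419) = (97 - 34132)*((-5*(-31) + 3395) - 26419) = -34035*((155 + 3395) - 26419) = -34035*(3550 - 26419) = -34035*(-22869) = 778346415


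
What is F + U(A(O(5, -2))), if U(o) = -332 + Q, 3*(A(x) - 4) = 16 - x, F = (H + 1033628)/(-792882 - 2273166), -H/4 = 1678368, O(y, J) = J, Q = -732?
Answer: -814148807/766512 ≈ -1062.1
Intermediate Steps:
H = -6713472 (H = -4*1678368 = -6713472)
F = 1419961/766512 (F = (-6713472 + 1033628)/(-792882 - 2273166) = -5679844/(-3066048) = -5679844*(-1/3066048) = 1419961/766512 ≈ 1.8525)
A(x) = 28/3 - x/3 (A(x) = 4 + (16 - x)/3 = 4 + (16/3 - x/3) = 28/3 - x/3)
U(o) = -1064 (U(o) = -332 - 732 = -1064)
F + U(A(O(5, -2))) = 1419961/766512 - 1064 = -814148807/766512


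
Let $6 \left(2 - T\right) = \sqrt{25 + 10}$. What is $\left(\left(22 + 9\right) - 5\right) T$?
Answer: $52 - \frac{13 \sqrt{35}}{3} \approx 26.364$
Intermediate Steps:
$T = 2 - \frac{\sqrt{35}}{6}$ ($T = 2 - \frac{\sqrt{25 + 10}}{6} = 2 - \frac{\sqrt{35}}{6} \approx 1.014$)
$\left(\left(22 + 9\right) - 5\right) T = \left(\left(22 + 9\right) - 5\right) \left(2 - \frac{\sqrt{35}}{6}\right) = \left(31 - 5\right) \left(2 - \frac{\sqrt{35}}{6}\right) = 26 \left(2 - \frac{\sqrt{35}}{6}\right) = 52 - \frac{13 \sqrt{35}}{3}$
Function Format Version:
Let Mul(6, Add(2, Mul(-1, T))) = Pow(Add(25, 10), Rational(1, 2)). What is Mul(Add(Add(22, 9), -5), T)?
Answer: Add(52, Mul(Rational(-13, 3), Pow(35, Rational(1, 2)))) ≈ 26.364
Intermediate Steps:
T = Add(2, Mul(Rational(-1, 6), Pow(35, Rational(1, 2)))) (T = Add(2, Mul(Rational(-1, 6), Pow(Add(25, 10), Rational(1, 2)))) = Add(2, Mul(Rational(-1, 6), Pow(35, Rational(1, 2)))) ≈ 1.0140)
Mul(Add(Add(22, 9), -5), T) = Mul(Add(Add(22, 9), -5), Add(2, Mul(Rational(-1, 6), Pow(35, Rational(1, 2))))) = Mul(Add(31, -5), Add(2, Mul(Rational(-1, 6), Pow(35, Rational(1, 2))))) = Mul(26, Add(2, Mul(Rational(-1, 6), Pow(35, Rational(1, 2))))) = Add(52, Mul(Rational(-13, 3), Pow(35, Rational(1, 2))))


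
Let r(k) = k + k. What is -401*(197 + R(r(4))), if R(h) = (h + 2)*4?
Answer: -95037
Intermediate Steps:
r(k) = 2*k
R(h) = 8 + 4*h (R(h) = (2 + h)*4 = 8 + 4*h)
-401*(197 + R(r(4))) = -401*(197 + (8 + 4*(2*4))) = -401*(197 + (8 + 4*8)) = -401*(197 + (8 + 32)) = -401*(197 + 40) = -401*237 = -95037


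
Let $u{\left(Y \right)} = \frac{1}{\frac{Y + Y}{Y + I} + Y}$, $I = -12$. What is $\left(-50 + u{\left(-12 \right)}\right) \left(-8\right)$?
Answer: $\frac{4408}{11} \approx 400.73$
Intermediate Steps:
$u{\left(Y \right)} = \frac{1}{Y + \frac{2 Y}{-12 + Y}}$ ($u{\left(Y \right)} = \frac{1}{\frac{Y + Y}{Y - 12} + Y} = \frac{1}{\frac{2 Y}{-12 + Y} + Y} = \frac{1}{Y + \frac{2 Y}{-12 + Y}}$)
$\left(-50 + u{\left(-12 \right)}\right) \left(-8\right) = \left(-50 + \frac{-12 - 12}{\left(-12\right) \left(-10 - 12\right)}\right) \left(-8\right) = \left(-50 - \frac{1}{12} \frac{1}{-22} \left(-24\right)\right) \left(-8\right) = \left(-50 - \left(- \frac{1}{264}\right) \left(-24\right)\right) \left(-8\right) = \left(-50 - \frac{1}{11}\right) \left(-8\right) = \left(- \frac{551}{11}\right) \left(-8\right) = \frac{4408}{11}$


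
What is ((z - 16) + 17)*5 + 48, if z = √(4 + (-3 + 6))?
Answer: 53 + 5*√7 ≈ 66.229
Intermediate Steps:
z = √7 (z = √(4 + 3) = √7 ≈ 2.6458)
((z - 16) + 17)*5 + 48 = ((√7 - 16) + 17)*5 + 48 = ((-16 + √7) + 17)*5 + 48 = (1 + √7)*5 + 48 = (5 + 5*√7) + 48 = 53 + 5*√7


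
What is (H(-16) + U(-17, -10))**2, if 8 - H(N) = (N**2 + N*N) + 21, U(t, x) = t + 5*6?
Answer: 262144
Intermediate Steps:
U(t, x) = 30 + t (U(t, x) = t + 30 = 30 + t)
H(N) = -13 - 2*N**2 (H(N) = 8 - ((N**2 + N*N) + 21) = 8 - ((N**2 + N**2) + 21) = 8 - (2*N**2 + 21) = 8 - (21 + 2*N**2) = 8 + (-21 - 2*N**2) = -13 - 2*N**2)
(H(-16) + U(-17, -10))**2 = ((-13 - 2*(-16)**2) + (30 - 17))**2 = ((-13 - 2*256) + 13)**2 = ((-13 - 512) + 13)**2 = (-525 + 13)**2 = (-512)**2 = 262144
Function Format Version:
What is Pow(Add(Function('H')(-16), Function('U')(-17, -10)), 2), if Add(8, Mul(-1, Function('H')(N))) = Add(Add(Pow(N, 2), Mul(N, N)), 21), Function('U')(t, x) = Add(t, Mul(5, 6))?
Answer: 262144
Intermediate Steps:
Function('U')(t, x) = Add(30, t) (Function('U')(t, x) = Add(t, 30) = Add(30, t))
Function('H')(N) = Add(-13, Mul(-2, Pow(N, 2))) (Function('H')(N) = Add(8, Mul(-1, Add(Add(Pow(N, 2), Mul(N, N)), 21))) = Add(8, Mul(-1, Add(Add(Pow(N, 2), Pow(N, 2)), 21))) = Add(8, Mul(-1, Add(Mul(2, Pow(N, 2)), 21))) = Add(8, Mul(-1, Add(21, Mul(2, Pow(N, 2))))) = Add(8, Add(-21, Mul(-2, Pow(N, 2)))) = Add(-13, Mul(-2, Pow(N, 2))))
Pow(Add(Function('H')(-16), Function('U')(-17, -10)), 2) = Pow(Add(Add(-13, Mul(-2, Pow(-16, 2))), Add(30, -17)), 2) = Pow(Add(Add(-13, Mul(-2, 256)), 13), 2) = Pow(Add(Add(-13, -512), 13), 2) = Pow(Add(-525, 13), 2) = Pow(-512, 2) = 262144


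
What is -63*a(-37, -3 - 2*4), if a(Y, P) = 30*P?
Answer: 20790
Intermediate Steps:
-63*a(-37, -3 - 2*4) = -1890*(-3 - 2*4) = -1890*(-3 - 8) = -1890*(-11) = -63*(-330) = 20790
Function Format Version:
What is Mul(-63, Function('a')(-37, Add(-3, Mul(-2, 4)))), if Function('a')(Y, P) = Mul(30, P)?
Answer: 20790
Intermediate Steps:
Mul(-63, Function('a')(-37, Add(-3, Mul(-2, 4)))) = Mul(-63, Mul(30, Add(-3, Mul(-2, 4)))) = Mul(-63, Mul(30, Add(-3, -8))) = Mul(-63, Mul(30, -11)) = Mul(-63, -330) = 20790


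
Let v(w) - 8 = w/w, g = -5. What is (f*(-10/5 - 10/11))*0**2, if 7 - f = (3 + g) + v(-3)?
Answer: 0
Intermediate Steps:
v(w) = 9 (v(w) = 8 + w/w = 8 + 1 = 9)
f = 0 (f = 7 - ((3 - 5) + 9) = 7 - (-2 + 9) = 7 - 1*7 = 7 - 7 = 0)
(f*(-10/5 - 10/11))*0**2 = (0*(-10/5 - 10/11))*0**2 = (0*(-10*1/5 - 10*1/11))*0 = (0*(-2 - 10/11))*0 = (0*(-32/11))*0 = 0*0 = 0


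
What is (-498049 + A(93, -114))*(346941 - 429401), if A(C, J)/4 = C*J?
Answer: 44566084220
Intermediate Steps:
A(C, J) = 4*C*J (A(C, J) = 4*(C*J) = 4*C*J)
(-498049 + A(93, -114))*(346941 - 429401) = (-498049 + 4*93*(-114))*(346941 - 429401) = (-498049 - 42408)*(-82460) = -540457*(-82460) = 44566084220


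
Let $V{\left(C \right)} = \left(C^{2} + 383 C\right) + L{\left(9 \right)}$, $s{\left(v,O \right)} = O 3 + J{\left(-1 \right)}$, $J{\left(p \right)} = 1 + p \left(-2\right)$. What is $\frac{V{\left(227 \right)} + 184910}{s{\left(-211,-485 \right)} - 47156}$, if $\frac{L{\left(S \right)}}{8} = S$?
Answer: $- \frac{80863}{12152} \approx -6.6543$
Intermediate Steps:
$J{\left(p \right)} = 1 - 2 p$
$s{\left(v,O \right)} = 3 + 3 O$ ($s{\left(v,O \right)} = O 3 + \left(1 - -2\right) = 3 O + \left(1 + 2\right) = 3 O + 3 = 3 + 3 O$)
$L{\left(S \right)} = 8 S$
$V{\left(C \right)} = 72 + C^{2} + 383 C$ ($V{\left(C \right)} = \left(C^{2} + 383 C\right) + 8 \cdot 9 = \left(C^{2} + 383 C\right) + 72 = 72 + C^{2} + 383 C$)
$\frac{V{\left(227 \right)} + 184910}{s{\left(-211,-485 \right)} - 47156} = \frac{\left(72 + 227^{2} + 383 \cdot 227\right) + 184910}{\left(3 + 3 \left(-485\right)\right) - 47156} = \frac{\left(72 + 51529 + 86941\right) + 184910}{\left(3 - 1455\right) - 47156} = \frac{138542 + 184910}{-1452 - 47156} = \frac{323452}{-48608} = 323452 \left(- \frac{1}{48608}\right) = - \frac{80863}{12152}$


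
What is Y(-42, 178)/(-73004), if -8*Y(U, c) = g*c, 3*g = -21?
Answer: -623/292016 ≈ -0.0021334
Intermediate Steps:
g = -7 (g = (⅓)*(-21) = -7)
Y(U, c) = 7*c/8 (Y(U, c) = -(-7)*c/8 = 7*c/8)
Y(-42, 178)/(-73004) = ((7/8)*178)/(-73004) = (623/4)*(-1/73004) = -623/292016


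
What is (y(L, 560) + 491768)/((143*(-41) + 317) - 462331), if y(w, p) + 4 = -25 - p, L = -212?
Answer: -491179/467877 ≈ -1.0498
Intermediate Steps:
y(w, p) = -29 - p (y(w, p) = -4 + (-25 - p) = -29 - p)
(y(L, 560) + 491768)/((143*(-41) + 317) - 462331) = ((-29 - 1*560) + 491768)/((143*(-41) + 317) - 462331) = ((-29 - 560) + 491768)/((-5863 + 317) - 462331) = (-589 + 491768)/(-5546 - 462331) = 491179/(-467877) = 491179*(-1/467877) = -491179/467877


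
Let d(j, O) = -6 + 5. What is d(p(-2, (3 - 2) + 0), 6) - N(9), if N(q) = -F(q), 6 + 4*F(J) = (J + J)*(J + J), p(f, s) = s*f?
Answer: 157/2 ≈ 78.500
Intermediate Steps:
p(f, s) = f*s
F(J) = -3/2 + J² (F(J) = -3/2 + ((J + J)*(J + J))/4 = -3/2 + ((2*J)*(2*J))/4 = -3/2 + (4*J²)/4 = -3/2 + J²)
d(j, O) = -1
N(q) = 3/2 - q² (N(q) = -(-3/2 + q²) = 3/2 - q²)
d(p(-2, (3 - 2) + 0), 6) - N(9) = -1 - (3/2 - 1*9²) = -1 - (3/2 - 1*81) = -1 - (3/2 - 81) = -1 - 1*(-159/2) = -1 + 159/2 = 157/2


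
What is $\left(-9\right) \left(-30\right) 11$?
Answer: $2970$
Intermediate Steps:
$\left(-9\right) \left(-30\right) 11 = 270 \cdot 11 = 2970$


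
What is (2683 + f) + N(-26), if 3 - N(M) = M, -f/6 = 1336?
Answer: -5304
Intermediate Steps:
f = -8016 (f = -6*1336 = -8016)
N(M) = 3 - M
(2683 + f) + N(-26) = (2683 - 8016) + (3 - 1*(-26)) = -5333 + (3 + 26) = -5333 + 29 = -5304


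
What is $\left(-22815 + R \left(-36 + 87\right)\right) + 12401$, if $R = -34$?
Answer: $-12148$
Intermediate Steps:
$\left(-22815 + R \left(-36 + 87\right)\right) + 12401 = \left(-22815 - 34 \left(-36 + 87\right)\right) + 12401 = \left(-22815 - 1734\right) + 12401 = -24549 + 12401 = -12148$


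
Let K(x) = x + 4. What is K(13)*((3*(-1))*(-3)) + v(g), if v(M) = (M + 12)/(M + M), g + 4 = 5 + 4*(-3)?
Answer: 3365/22 ≈ 152.95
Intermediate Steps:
K(x) = 4 + x
g = -11 (g = -4 + (5 + 4*(-3)) = -4 + (5 - 12) = -4 - 7 = -11)
v(M) = (12 + M)/(2*M) (v(M) = (12 + M)/((2*M)) = (12 + M)*(1/(2*M)) = (12 + M)/(2*M))
K(13)*((3*(-1))*(-3)) + v(g) = (4 + 13)*((3*(-1))*(-3)) + (1/2)*(12 - 11)/(-11) = 17*(-3*(-3)) + (1/2)*(-1/11)*1 = 17*9 - 1/22 = 153 - 1/22 = 3365/22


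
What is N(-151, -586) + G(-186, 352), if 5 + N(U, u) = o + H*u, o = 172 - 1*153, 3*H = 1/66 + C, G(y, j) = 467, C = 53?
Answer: -977588/99 ≈ -9874.6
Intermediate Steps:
H = 3499/198 (H = (1/66 + 53)/3 = (⅓)*(3499/66) = 3499/198 ≈ 17.672)
o = 19 (o = 172 - 153 = 19)
N(U, u) = 14 + 3499*u/198 (N(U, u) = -5 + (19 + 3499*u/198) = 14 + 3499*u/198)
N(-151, -586) + G(-186, 352) = (14 + (3499/198)*(-586)) + 467 = (14 - 1025207/99) + 467 = -1023821/99 + 467 = -977588/99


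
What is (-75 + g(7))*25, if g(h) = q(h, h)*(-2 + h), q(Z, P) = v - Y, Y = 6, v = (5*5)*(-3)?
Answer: -12000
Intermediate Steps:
v = -75 (v = 25*(-3) = -75)
q(Z, P) = -81 (q(Z, P) = -75 - 1*6 = -75 - 6 = -81)
g(h) = 162 - 81*h (g(h) = -81*(-2 + h) = 162 - 81*h)
(-75 + g(7))*25 = (-75 + (162 - 81*7))*25 = (-75 + (162 - 567))*25 = (-75 - 405)*25 = -480*25 = -12000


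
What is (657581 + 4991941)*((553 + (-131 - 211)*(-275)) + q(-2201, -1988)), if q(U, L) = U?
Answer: 522027131844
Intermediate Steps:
(657581 + 4991941)*((553 + (-131 - 211)*(-275)) + q(-2201, -1988)) = (657581 + 4991941)*((553 + (-131 - 211)*(-275)) - 2201) = 5649522*((553 - 342*(-275)) - 2201) = 5649522*((553 + 94050) - 2201) = 5649522*(94603 - 2201) = 5649522*92402 = 522027131844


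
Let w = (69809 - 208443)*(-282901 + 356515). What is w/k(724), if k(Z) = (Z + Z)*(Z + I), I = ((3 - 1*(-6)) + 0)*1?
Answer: -2551350819/265346 ≈ -9615.2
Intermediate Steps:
I = 9 (I = ((3 + 6) + 0)*1 = (9 + 0)*1 = 9*1 = 9)
k(Z) = 2*Z*(9 + Z) (k(Z) = (Z + Z)*(Z + 9) = (2*Z)*(9 + Z) = 2*Z*(9 + Z))
w = -10205403276 (w = -138634*73614 = -10205403276)
w/k(724) = -10205403276*1/(1448*(9 + 724)) = -10205403276/(2*724*733) = -10205403276/1061384 = -10205403276*1/1061384 = -2551350819/265346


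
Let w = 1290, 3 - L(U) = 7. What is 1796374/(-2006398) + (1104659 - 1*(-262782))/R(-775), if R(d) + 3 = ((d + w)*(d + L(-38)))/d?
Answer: 212559743609281/80027190628 ≈ 2656.1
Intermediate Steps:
L(U) = -4 (L(U) = 3 - 1*7 = 3 - 7 = -4)
R(d) = -3 + (-4 + d)*(1290 + d)/d (R(d) = -3 + ((d + 1290)*(d - 4))/d = -3 + ((1290 + d)*(-4 + d))/d = -3 + ((-4 + d)*(1290 + d))/d = -3 + (-4 + d)*(1290 + d)/d)
1796374/(-2006398) + (1104659 - 1*(-262782))/R(-775) = 1796374/(-2006398) + (1104659 - 1*(-262782))/(1283 - 775 - 5160/(-775)) = 1796374*(-1/2006398) + (1104659 + 262782)/(1283 - 775 - 5160*(-1/775)) = -898187/1003199 + 1367441/(1283 - 775 + 1032/155) = -898187/1003199 + 1367441/(79772/155) = -898187/1003199 + 1367441*(155/79772) = -898187/1003199 + 211953355/79772 = 212559743609281/80027190628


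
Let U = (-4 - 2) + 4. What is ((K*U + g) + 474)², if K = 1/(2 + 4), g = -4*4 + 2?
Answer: 1901641/9 ≈ 2.1129e+5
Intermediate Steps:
U = -2 (U = -6 + 4 = -2)
g = -14 (g = -16 + 2 = -14)
K = ⅙ (K = 1/6 = ⅙ ≈ 0.16667)
((K*U + g) + 474)² = (((⅙)*(-2) - 14) + 474)² = ((-⅓ - 14) + 474)² = (-43/3 + 474)² = (1379/3)² = 1901641/9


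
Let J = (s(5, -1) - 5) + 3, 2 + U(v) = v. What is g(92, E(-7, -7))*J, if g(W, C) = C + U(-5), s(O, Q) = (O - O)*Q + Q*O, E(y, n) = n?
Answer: 98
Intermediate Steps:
U(v) = -2 + v
s(O, Q) = O*Q (s(O, Q) = 0*Q + O*Q = 0 + O*Q = O*Q)
g(W, C) = -7 + C (g(W, C) = C + (-2 - 5) = C - 7 = -7 + C)
J = -7 (J = (5*(-1) - 5) + 3 = (-5 - 5) + 3 = -10 + 3 = -7)
g(92, E(-7, -7))*J = (-7 - 7)*(-7) = -14*(-7) = 98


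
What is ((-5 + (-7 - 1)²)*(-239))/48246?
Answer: -14101/48246 ≈ -0.29227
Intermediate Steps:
((-5 + (-7 - 1)²)*(-239))/48246 = ((-5 + (-8)²)*(-239))*(1/48246) = ((-5 + 64)*(-239))*(1/48246) = (59*(-239))*(1/48246) = -14101*1/48246 = -14101/48246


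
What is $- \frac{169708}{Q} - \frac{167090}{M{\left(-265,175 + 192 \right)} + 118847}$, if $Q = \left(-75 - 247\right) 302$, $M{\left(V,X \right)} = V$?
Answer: $\frac{69210966}{205917643} \approx 0.33611$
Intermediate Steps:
$Q = -97244$ ($Q = \left(-322\right) 302 = -97244$)
$- \frac{169708}{Q} - \frac{167090}{M{\left(-265,175 + 192 \right)} + 118847} = - \frac{169708}{-97244} - \frac{167090}{-265 + 118847} = \left(-169708\right) \left(- \frac{1}{97244}\right) - \frac{167090}{118582} = \frac{6061}{3473} - \frac{83545}{59291} = \frac{69210966}{205917643}$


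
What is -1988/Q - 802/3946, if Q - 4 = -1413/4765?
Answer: -2670992901/4973933 ≈ -537.00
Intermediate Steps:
Q = 17647/4765 (Q = 4 - 1413/4765 = 17647/4765 ≈ 3.7035)
-1988/Q - 802/3946 = -1988/17647/4765 - 802/3946 = -1988*4765/17647 - 802*1/3946 = -1353260/2521 - 401/1973 = -2670992901/4973933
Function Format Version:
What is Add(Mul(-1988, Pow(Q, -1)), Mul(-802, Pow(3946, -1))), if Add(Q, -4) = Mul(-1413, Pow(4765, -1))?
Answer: Rational(-2670992901, 4973933) ≈ -537.00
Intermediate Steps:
Q = Rational(17647, 4765) (Q = Add(4, Mul(-1413, Pow(4765, -1))) = Add(4, Mul(-1413, Rational(1, 4765))) = Add(4, Rational(-1413, 4765)) = Rational(17647, 4765) ≈ 3.7035)
Add(Mul(-1988, Pow(Q, -1)), Mul(-802, Pow(3946, -1))) = Add(Mul(-1988, Pow(Rational(17647, 4765), -1)), Mul(-802, Pow(3946, -1))) = Add(Mul(-1988, Rational(4765, 17647)), Mul(-802, Rational(1, 3946))) = Add(Rational(-1353260, 2521), Rational(-401, 1973)) = Rational(-2670992901, 4973933)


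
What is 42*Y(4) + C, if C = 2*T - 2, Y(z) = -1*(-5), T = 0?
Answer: 208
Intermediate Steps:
Y(z) = 5
C = -2 (C = 2*0 - 2 = 0 - 2 = -2)
42*Y(4) + C = 42*5 - 2 = 210 - 2 = 208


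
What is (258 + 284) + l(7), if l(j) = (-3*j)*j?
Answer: 395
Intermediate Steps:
l(j) = -3*j**2
(258 + 284) + l(7) = (258 + 284) - 3*7**2 = 542 - 3*49 = 542 - 147 = 395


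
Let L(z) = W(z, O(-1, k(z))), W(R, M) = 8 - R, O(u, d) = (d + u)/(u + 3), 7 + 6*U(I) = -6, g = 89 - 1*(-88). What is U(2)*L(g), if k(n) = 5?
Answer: 2197/6 ≈ 366.17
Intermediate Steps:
g = 177 (g = 89 + 88 = 177)
U(I) = -13/6 (U(I) = -7/6 + (1/6)*(-6) = -7/6 - 1 = -13/6)
O(u, d) = (d + u)/(3 + u)
L(z) = 8 - z
U(2)*L(g) = -13*(8 - 1*177)/6 = -13*(8 - 177)/6 = -13/6*(-169) = 2197/6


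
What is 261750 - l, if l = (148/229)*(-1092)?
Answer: 60102366/229 ≈ 2.6246e+5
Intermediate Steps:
l = -161616/229 (l = (148*(1/229))*(-1092) = (148/229)*(-1092) = -161616/229 ≈ -705.75)
261750 - l = 261750 - 1*(-161616/229) = 261750 + 161616/229 = 60102366/229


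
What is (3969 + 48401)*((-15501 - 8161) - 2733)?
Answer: -1382306150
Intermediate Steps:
(3969 + 48401)*((-15501 - 8161) - 2733) = 52370*(-23662 - 2733) = 52370*(-26395) = -1382306150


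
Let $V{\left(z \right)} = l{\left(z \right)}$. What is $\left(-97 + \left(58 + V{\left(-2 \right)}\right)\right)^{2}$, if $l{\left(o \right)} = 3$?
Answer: $1296$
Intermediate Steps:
$V{\left(z \right)} = 3$
$\left(-97 + \left(58 + V{\left(-2 \right)}\right)\right)^{2} = \left(-97 + \left(58 + 3\right)\right)^{2} = \left(-97 + 61\right)^{2} = \left(-36\right)^{2} = 1296$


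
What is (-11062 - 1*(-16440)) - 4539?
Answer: 839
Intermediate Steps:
(-11062 - 1*(-16440)) - 4539 = (-11062 + 16440) - 4539 = 5378 - 4539 = 839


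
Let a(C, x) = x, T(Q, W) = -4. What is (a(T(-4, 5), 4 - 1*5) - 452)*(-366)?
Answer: 165798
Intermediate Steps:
(a(T(-4, 5), 4 - 1*5) - 452)*(-366) = ((4 - 1*5) - 452)*(-366) = ((4 - 5) - 452)*(-366) = (-1 - 452)*(-366) = -453*(-366) = 165798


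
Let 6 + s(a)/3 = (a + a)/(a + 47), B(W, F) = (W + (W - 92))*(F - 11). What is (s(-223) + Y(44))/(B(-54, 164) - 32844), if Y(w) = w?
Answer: -2957/5583072 ≈ -0.00052964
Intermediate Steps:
B(W, F) = (-92 + 2*W)*(-11 + F) (B(W, F) = (W + (-92 + W))*(-11 + F) = (-92 + 2*W)*(-11 + F))
s(a) = -18 + 6*a/(47 + a) (s(a) = -18 + 3*((a + a)/(a + 47)) = -18 + 3*((2*a)/(47 + a)) = -18 + 3*(2*a/(47 + a)) = -18 + 6*a/(47 + a))
(s(-223) + Y(44))/(B(-54, 164) - 32844) = (6*(-141 - 2*(-223))/(47 - 223) + 44)/((1012 - 92*164 - 22*(-54) + 2*164*(-54)) - 32844) = (6*(-141 + 446)/(-176) + 44)/((1012 - 15088 + 1188 - 17712) - 32844) = (6*(-1/176)*305 + 44)/(-30600 - 32844) = (-915/88 + 44)/(-63444) = (2957/88)*(-1/63444) = -2957/5583072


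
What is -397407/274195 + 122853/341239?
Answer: -101925088938/93566027605 ≈ -1.0893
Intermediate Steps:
-397407/274195 + 122853/341239 = -101925088938/93566027605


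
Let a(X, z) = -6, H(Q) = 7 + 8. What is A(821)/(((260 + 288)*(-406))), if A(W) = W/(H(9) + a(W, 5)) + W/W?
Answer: -415/1001196 ≈ -0.00041450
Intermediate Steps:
H(Q) = 15
A(W) = 1 + W/9 (A(W) = W/(15 - 6) + W/W = W/9 + 1 = 1 + W/9)
A(821)/(((260 + 288)*(-406))) = (1 + (⅑)*821)/(((260 + 288)*(-406))) = (1 + 821/9)/((548*(-406))) = (830/9)/(-222488) = (830/9)*(-1/222488) = -415/1001196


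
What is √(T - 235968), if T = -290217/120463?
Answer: 3*I*√380471723199407/120463 ≈ 485.77*I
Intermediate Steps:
T = -290217/120463 (T = -290217*1/120463 = -290217/120463 ≈ -2.4092)
√(T - 235968) = √(-290217/120463 - 235968) = √(-28425703401/120463) = 3*I*√380471723199407/120463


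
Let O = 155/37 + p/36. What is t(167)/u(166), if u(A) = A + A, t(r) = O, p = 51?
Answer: 2489/147408 ≈ 0.016885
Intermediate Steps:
O = 2489/444 (O = 155/37 + 51/36 = 155*(1/37) + 51*(1/36) = 155/37 + 17/12 = 2489/444 ≈ 5.6059)
t(r) = 2489/444
u(A) = 2*A
t(167)/u(166) = 2489/(444*((2*166))) = (2489/444)/332 = (2489/444)*(1/332) = 2489/147408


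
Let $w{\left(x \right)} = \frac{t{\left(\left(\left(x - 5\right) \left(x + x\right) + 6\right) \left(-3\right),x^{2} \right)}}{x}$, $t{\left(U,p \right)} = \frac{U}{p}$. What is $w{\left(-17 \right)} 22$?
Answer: $\frac{49764}{4913} \approx 10.129$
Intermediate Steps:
$w{\left(x \right)} = \frac{-18 - 6 x \left(-5 + x\right)}{x^{3}}$ ($w{\left(x \right)} = \frac{\left(\left(x - 5\right) \left(x + x\right) + 6\right) \left(-3\right) \frac{1}{x^{2}}}{x} = \frac{\left(\left(-5 + x\right) 2 x + 6\right) \left(-3\right) \frac{1}{x^{2}}}{x} = \frac{\left(2 x \left(-5 + x\right) + 6\right) \left(-3\right) \frac{1}{x^{2}}}{x} = \frac{\left(6 + 2 x \left(-5 + x\right)\right) \left(-3\right) \frac{1}{x^{2}}}{x} = \frac{\left(-18 - 6 x \left(-5 + x\right)\right) \frac{1}{x^{2}}}{x} = \frac{\frac{1}{x^{2}} \left(-18 - 6 x \left(-5 + x\right)\right)}{x} = \frac{-18 - 6 x \left(-5 + x\right)}{x^{3}}$)
$w{\left(-17 \right)} 22 = \frac{6 \left(-3 - \left(-17\right)^{2} + 5 \left(-17\right)\right)}{-4913} \cdot 22 = 6 \left(- \frac{1}{4913}\right) \left(-3 - 289 - 85\right) 22 = 6 \left(- \frac{1}{4913}\right) \left(-377\right) 22 = \frac{2262}{4913} \cdot 22 = \frac{49764}{4913}$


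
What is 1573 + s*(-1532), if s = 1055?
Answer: -1614687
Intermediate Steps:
1573 + s*(-1532) = 1573 + 1055*(-1532) = 1573 - 1616260 = -1614687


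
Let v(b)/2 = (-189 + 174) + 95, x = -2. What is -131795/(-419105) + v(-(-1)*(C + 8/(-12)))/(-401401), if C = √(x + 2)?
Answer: 10567117599/33645833221 ≈ 0.31407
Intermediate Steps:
C = 0 (C = √(-2 + 2) = √0 = 0)
v(b) = 160 (v(b) = 2*((-189 + 174) + 95) = 2*(-15 + 95) = 2*80 = 160)
-131795/(-419105) + v(-(-1)*(C + 8/(-12)))/(-401401) = -131795/(-419105) + 160/(-401401) = -131795*(-1/419105) + 160*(-1/401401) = 26359/83821 - 160/401401 = 10567117599/33645833221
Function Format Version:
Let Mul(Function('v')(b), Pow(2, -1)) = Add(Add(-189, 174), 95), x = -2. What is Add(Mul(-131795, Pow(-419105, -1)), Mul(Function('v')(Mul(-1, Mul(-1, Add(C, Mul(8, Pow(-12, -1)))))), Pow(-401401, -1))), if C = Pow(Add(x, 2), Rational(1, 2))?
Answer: Rational(10567117599, 33645833221) ≈ 0.31407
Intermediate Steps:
C = 0 (C = Pow(Add(-2, 2), Rational(1, 2)) = Pow(0, Rational(1, 2)) = 0)
Function('v')(b) = 160 (Function('v')(b) = Mul(2, Add(Add(-189, 174), 95)) = Mul(2, Add(-15, 95)) = Mul(2, 80) = 160)
Add(Mul(-131795, Pow(-419105, -1)), Mul(Function('v')(Mul(-1, Mul(-1, Add(C, Mul(8, Pow(-12, -1)))))), Pow(-401401, -1))) = Add(Mul(-131795, Pow(-419105, -1)), Mul(160, Pow(-401401, -1))) = Add(Mul(-131795, Rational(-1, 419105)), Mul(160, Rational(-1, 401401))) = Add(Rational(26359, 83821), Rational(-160, 401401)) = Rational(10567117599, 33645833221)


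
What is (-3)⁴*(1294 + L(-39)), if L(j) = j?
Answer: 101655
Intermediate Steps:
(-3)⁴*(1294 + L(-39)) = (-3)⁴*(1294 - 39) = 81*1255 = 101655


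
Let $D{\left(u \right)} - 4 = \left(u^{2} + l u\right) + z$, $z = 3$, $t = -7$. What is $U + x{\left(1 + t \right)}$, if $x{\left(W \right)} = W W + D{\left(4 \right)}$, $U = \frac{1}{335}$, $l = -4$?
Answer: $\frac{14406}{335} \approx 43.003$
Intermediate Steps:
$U = \frac{1}{335} \approx 0.0029851$
$D{\left(u \right)} = 7 + u^{2} - 4 u$ ($D{\left(u \right)} = 4 + \left(\left(u^{2} - 4 u\right) + 3\right) = 4 + \left(3 + u^{2} - 4 u\right) = 7 + u^{2} - 4 u$)
$x{\left(W \right)} = 7 + W^{2}$ ($x{\left(W \right)} = W W + \left(7 + 4^{2} - 16\right) = W^{2} + \left(7 + 16 - 16\right) = W^{2} + 7 = 7 + W^{2}$)
$U + x{\left(1 + t \right)} = \frac{1}{335} + \left(7 + \left(1 - 7\right)^{2}\right) = \frac{1}{335} + \left(7 + \left(-6\right)^{2}\right) = \frac{1}{335} + \left(7 + 36\right) = \frac{1}{335} + 43 = \frac{14406}{335}$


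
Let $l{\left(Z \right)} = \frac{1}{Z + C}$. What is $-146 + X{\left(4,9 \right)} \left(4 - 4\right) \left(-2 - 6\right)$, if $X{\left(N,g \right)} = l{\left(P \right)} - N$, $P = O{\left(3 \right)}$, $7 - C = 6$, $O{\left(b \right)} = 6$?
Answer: $-146$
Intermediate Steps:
$C = 1$ ($C = 7 - 6 = 1$)
$P = 6$
$l{\left(Z \right)} = \frac{1}{1 + Z}$ ($l{\left(Z \right)} = \frac{1}{Z + 1} = \frac{1}{1 + Z}$)
$X{\left(N,g \right)} = \frac{1}{7} - N$ ($X{\left(N,g \right)} = \frac{1}{1 + 6} - N = \frac{1}{7} - N$)
$-146 + X{\left(4,9 \right)} \left(4 - 4\right) \left(-2 - 6\right) = -146 + \left(\frac{1}{7} - 4\right) \left(4 - 4\right) \left(-2 - 6\right) = -146 + \left(\frac{1}{7} - 4\right) 0 \left(-8\right) = -146 - 0 = -146 + 0 = -146$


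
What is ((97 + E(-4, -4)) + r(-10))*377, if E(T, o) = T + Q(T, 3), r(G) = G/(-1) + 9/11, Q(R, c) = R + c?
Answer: 426387/11 ≈ 38762.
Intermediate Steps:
r(G) = 9/11 - G (r(G) = G*(-1) + 9*(1/11) = -G + 9/11 = 9/11 - G)
E(T, o) = 3 + 2*T (E(T, o) = T + (T + 3) = T + (3 + T) = 3 + 2*T)
((97 + E(-4, -4)) + r(-10))*377 = ((97 + (3 + 2*(-4))) + (9/11 - 1*(-10)))*377 = ((97 + (3 - 8)) + (9/11 + 10))*377 = ((97 - 5) + 119/11)*377 = (92 + 119/11)*377 = (1131/11)*377 = 426387/11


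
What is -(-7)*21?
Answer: 147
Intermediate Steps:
-(-7)*21 = -1*(-147) = 147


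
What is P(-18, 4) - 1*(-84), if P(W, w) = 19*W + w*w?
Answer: -242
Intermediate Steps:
P(W, w) = w² + 19*W (P(W, w) = 19*W + w² = w² + 19*W)
P(-18, 4) - 1*(-84) = (4² + 19*(-18)) - 1*(-84) = (16 - 342) + 84 = -326 + 84 = -242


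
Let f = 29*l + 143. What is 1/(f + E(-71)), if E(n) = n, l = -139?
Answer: -1/3959 ≈ -0.00025259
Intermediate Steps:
f = -3888 (f = 29*(-139) + 143 = -4031 + 143 = -3888)
1/(f + E(-71)) = 1/(-3888 - 71) = 1/(-3959) = -1/3959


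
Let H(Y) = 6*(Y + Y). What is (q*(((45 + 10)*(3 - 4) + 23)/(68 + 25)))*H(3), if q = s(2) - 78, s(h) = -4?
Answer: 31488/31 ≈ 1015.7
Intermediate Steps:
H(Y) = 12*Y (H(Y) = 6*(2*Y) = 12*Y)
q = -82 (q = -4 - 78 = -82)
(q*(((45 + 10)*(3 - 4) + 23)/(68 + 25)))*H(3) = (-82*((45 + 10)*(3 - 4) + 23)/(68 + 25))*(12*3) = -82*(55*(-1) + 23)/93*36 = -82*(-55 + 23)/93*36 = -(-2624)/93*36 = -82*(-32/93)*36 = (2624/93)*36 = 31488/31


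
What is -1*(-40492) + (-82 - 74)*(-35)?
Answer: 45952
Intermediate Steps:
-1*(-40492) + (-82 - 74)*(-35) = 40492 - 156*(-35) = 40492 + 5460 = 45952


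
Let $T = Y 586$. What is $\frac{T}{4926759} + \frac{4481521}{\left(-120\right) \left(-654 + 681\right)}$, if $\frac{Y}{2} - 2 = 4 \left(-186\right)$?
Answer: $- \frac{7360730500733}{5320899720} \approx -1383.4$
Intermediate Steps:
$Y = -1484$ ($Y = 4 + 2 \cdot 4 \left(-186\right) = 4 + 2 \left(-744\right) = 4 - 1488 = -1484$)
$T = -869624$ ($T = \left(-1484\right) 586 = -869624$)
$\frac{T}{4926759} + \frac{4481521}{\left(-120\right) \left(-654 + 681\right)} = - \frac{869624}{4926759} + \frac{4481521}{\left(-120\right) \left(-654 + 681\right)} = \left(-869624\right) \frac{1}{4926759} + \frac{4481521}{\left(-120\right) 27} = - \frac{869624}{4926759} + \frac{4481521}{-3240} = - \frac{869624}{4926759} + 4481521 \left(- \frac{1}{3240}\right) = - \frac{869624}{4926759} - \frac{4481521}{3240} = - \frac{7360730500733}{5320899720}$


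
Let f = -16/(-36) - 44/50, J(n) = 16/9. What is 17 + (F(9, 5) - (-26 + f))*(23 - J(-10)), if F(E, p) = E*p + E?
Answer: 3491143/2025 ≈ 1724.0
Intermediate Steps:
J(n) = 16/9 (J(n) = 16*(⅑) = 16/9)
F(E, p) = E + E*p
f = -98/225 (f = -16*(-1/36) - 44*1/50 = 4/9 - 22/25 = -98/225 ≈ -0.43556)
17 + (F(9, 5) - (-26 + f))*(23 - J(-10)) = 17 + (9*(1 + 5) - (-26 - 98/225))*(23 - 1*16/9) = 17 + (9*6 - 1*(-5948/225))*(23 - 16/9) = 17 + (54 + 5948/225)*(191/9) = 17 + (18098/225)*(191/9) = 17 + 3456718/2025 = 3491143/2025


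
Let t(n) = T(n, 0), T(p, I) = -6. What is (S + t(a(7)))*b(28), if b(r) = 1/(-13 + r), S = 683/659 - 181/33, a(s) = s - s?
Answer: -227222/326205 ≈ -0.69656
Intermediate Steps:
a(s) = 0
S = -96740/21747 (S = 683*(1/659) - 181*1/33 = 683/659 - 181/33 = -96740/21747 ≈ -4.4484)
t(n) = -6
(S + t(a(7)))*b(28) = (-96740/21747 - 6)/(-13 + 28) = -227222/21747/15 = -227222/21747*1/15 = -227222/326205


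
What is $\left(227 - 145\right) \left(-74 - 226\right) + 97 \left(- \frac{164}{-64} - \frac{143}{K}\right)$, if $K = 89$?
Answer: $- \frac{34898383}{1424} \approx -24507.0$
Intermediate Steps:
$\left(227 - 145\right) \left(-74 - 226\right) + 97 \left(- \frac{164}{-64} - \frac{143}{K}\right) = \left(227 - 145\right) \left(-74 - 226\right) + 97 \left(- \frac{164}{-64} - \frac{143}{89}\right) = 82 \left(-300\right) + 97 \left(\left(-164\right) \left(- \frac{1}{64}\right) - \frac{143}{89}\right) = -24600 + 97 \left(\frac{41}{16} - \frac{143}{89}\right) = -24600 + 97 \cdot \frac{1361}{1424} = -24600 + \frac{132017}{1424} = - \frac{34898383}{1424}$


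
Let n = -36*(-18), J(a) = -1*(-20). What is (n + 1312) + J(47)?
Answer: 1980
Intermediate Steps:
J(a) = 20
n = 648
(n + 1312) + J(47) = (648 + 1312) + 20 = 1960 + 20 = 1980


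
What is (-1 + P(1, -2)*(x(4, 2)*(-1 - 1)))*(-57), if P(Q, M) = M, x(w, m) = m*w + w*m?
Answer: -3591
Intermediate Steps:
x(w, m) = 2*m*w (x(w, m) = m*w + m*w = 2*m*w)
(-1 + P(1, -2)*(x(4, 2)*(-1 - 1)))*(-57) = (-1 - 2*2*2*4*(-1 - 1))*(-57) = (-1 - 32*(-2))*(-57) = (-1 - 2*(-32))*(-57) = (-1 + 64)*(-57) = 63*(-57) = -3591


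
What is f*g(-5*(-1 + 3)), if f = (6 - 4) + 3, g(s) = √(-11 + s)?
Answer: 5*I*√21 ≈ 22.913*I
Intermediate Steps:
f = 5 (f = 2 + 3 = 5)
f*g(-5*(-1 + 3)) = 5*√(-11 - 5*(-1 + 3)) = 5*√(-11 - 5*2) = 5*√(-11 - 10) = 5*√(-21) = 5*(I*√21) = 5*I*√21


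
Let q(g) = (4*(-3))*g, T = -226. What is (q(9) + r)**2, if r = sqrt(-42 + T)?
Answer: 11396 - 432*I*sqrt(67) ≈ 11396.0 - 3536.1*I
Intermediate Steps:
q(g) = -12*g
r = 2*I*sqrt(67) (r = sqrt(-42 - 226) = sqrt(-268) = 2*I*sqrt(67) ≈ 16.371*I)
(q(9) + r)**2 = (-12*9 + 2*I*sqrt(67))**2 = (-108 + 2*I*sqrt(67))**2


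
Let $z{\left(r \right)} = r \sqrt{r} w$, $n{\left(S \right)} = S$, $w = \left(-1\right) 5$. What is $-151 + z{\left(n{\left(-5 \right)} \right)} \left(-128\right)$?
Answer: $-151 - 3200 i \sqrt{5} \approx -151.0 - 7155.4 i$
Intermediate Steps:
$w = -5$
$z{\left(r \right)} = - 5 r^{\frac{3}{2}}$ ($z{\left(r \right)} = r \sqrt{r} \left(-5\right) = r^{\frac{3}{2}} \left(-5\right) = - 5 r^{\frac{3}{2}}$)
$-151 + z{\left(n{\left(-5 \right)} \right)} \left(-128\right) = -151 + - 5 \left(-5\right)^{\frac{3}{2}} \left(-128\right) = -151 + - 5 \left(- 5 i \sqrt{5}\right) \left(-128\right) = -151 + 25 i \sqrt{5} \left(-128\right) = -151 - 3200 i \sqrt{5}$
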